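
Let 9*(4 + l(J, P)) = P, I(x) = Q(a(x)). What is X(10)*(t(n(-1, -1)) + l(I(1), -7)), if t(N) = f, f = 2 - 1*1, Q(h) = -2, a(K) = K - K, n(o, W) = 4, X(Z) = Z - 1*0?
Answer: -340/9 ≈ -37.778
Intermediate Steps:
X(Z) = Z (X(Z) = Z + 0 = Z)
a(K) = 0
f = 1 (f = 2 - 1 = 1)
t(N) = 1
I(x) = -2
l(J, P) = -4 + P/9
X(10)*(t(n(-1, -1)) + l(I(1), -7)) = 10*(1 + (-4 + (1/9)*(-7))) = 10*(1 + (-4 - 7/9)) = 10*(1 - 43/9) = 10*(-34/9) = -340/9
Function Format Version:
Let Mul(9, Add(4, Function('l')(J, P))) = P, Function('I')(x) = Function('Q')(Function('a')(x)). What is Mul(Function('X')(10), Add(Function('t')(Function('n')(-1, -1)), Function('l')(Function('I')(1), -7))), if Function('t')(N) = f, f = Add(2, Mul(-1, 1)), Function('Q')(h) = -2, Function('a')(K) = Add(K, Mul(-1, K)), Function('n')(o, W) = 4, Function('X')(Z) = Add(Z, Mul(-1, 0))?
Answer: Rational(-340, 9) ≈ -37.778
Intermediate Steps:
Function('X')(Z) = Z (Function('X')(Z) = Add(Z, 0) = Z)
Function('a')(K) = 0
f = 1 (f = Add(2, -1) = 1)
Function('t')(N) = 1
Function('I')(x) = -2
Function('l')(J, P) = Add(-4, Mul(Rational(1, 9), P))
Mul(Function('X')(10), Add(Function('t')(Function('n')(-1, -1)), Function('l')(Function('I')(1), -7))) = Mul(10, Add(1, Add(-4, Mul(Rational(1, 9), -7)))) = Mul(10, Add(1, Add(-4, Rational(-7, 9)))) = Mul(10, Add(1, Rational(-43, 9))) = Mul(10, Rational(-34, 9)) = Rational(-340, 9)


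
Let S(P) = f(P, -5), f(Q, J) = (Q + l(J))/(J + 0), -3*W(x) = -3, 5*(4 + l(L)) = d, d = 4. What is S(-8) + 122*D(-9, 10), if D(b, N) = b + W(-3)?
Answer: -24344/25 ≈ -973.76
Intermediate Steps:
l(L) = -16/5 (l(L) = -4 + (⅕)*4 = -4 + ⅘ = -16/5)
W(x) = 1 (W(x) = -⅓*(-3) = 1)
D(b, N) = 1 + b (D(b, N) = b + 1 = 1 + b)
f(Q, J) = (-16/5 + Q)/J (f(Q, J) = (Q - 16/5)/(J + 0) = (-16/5 + Q)/J)
S(P) = 16/25 - P/5 (S(P) = (-16/5 + P)/(-5) = -(-16/5 + P)/5 = 16/25 - P/5)
S(-8) + 122*D(-9, 10) = (16/25 - ⅕*(-8)) + 122*(1 - 9) = (16/25 + 8/5) + 122*(-8) = 56/25 - 976 = -24344/25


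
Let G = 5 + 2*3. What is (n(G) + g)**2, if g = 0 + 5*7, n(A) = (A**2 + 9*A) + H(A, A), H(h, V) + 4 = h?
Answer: 68644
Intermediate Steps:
G = 11 (G = 5 + 6 = 11)
H(h, V) = -4 + h
n(A) = -4 + A**2 + 10*A (n(A) = (A**2 + 9*A) + (-4 + A) = -4 + A**2 + 10*A)
g = 35 (g = 0 + 35 = 35)
(n(G) + g)**2 = ((-4 + 11**2 + 10*11) + 35)**2 = ((-4 + 121 + 110) + 35)**2 = (227 + 35)**2 = 262**2 = 68644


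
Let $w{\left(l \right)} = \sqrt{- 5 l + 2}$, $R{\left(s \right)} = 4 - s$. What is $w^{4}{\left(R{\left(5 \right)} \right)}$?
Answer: $49$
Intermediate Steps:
$w{\left(l \right)} = \sqrt{2 - 5 l}$
$w^{4}{\left(R{\left(5 \right)} \right)} = \left(\sqrt{2 - 5 \left(4 - 5\right)}\right)^{4} = \left(\sqrt{2 - -5}\right)^{4} = \left(\sqrt{2 + 5}\right)^{4} = \left(\sqrt{7}\right)^{4} = 49$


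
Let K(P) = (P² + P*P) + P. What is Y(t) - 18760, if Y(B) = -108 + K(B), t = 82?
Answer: -5338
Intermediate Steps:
K(P) = P + 2*P² (K(P) = (P² + P²) + P = 2*P² + P = P + 2*P²)
Y(B) = -108 + B*(1 + 2*B)
Y(t) - 18760 = (-108 + 82*(1 + 2*82)) - 18760 = (-108 + 82*(1 + 164)) - 18760 = (-108 + 82*165) - 18760 = (-108 + 13530) - 18760 = 13422 - 18760 = -5338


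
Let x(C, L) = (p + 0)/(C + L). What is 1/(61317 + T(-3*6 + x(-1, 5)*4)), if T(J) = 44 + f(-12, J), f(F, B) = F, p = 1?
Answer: 1/61349 ≈ 1.6300e-5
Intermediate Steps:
x(C, L) = 1/(C + L) (x(C, L) = (1 + 0)/(C + L) = 1/(C + L))
T(J) = 32 (T(J) = 44 - 12 = 32)
1/(61317 + T(-3*6 + x(-1, 5)*4)) = 1/(61317 + 32) = 1/61349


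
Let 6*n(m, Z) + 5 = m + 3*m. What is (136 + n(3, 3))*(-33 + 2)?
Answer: -25513/6 ≈ -4252.2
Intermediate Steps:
n(m, Z) = -5/6 + 2*m/3 (n(m, Z) = -5/6 + (m + 3*m)/6 = -5/6 + (4*m)/6 = -5/6 + 2*m/3)
(136 + n(3, 3))*(-33 + 2) = (136 + (-5/6 + (2/3)*3))*(-33 + 2) = (136 + (-5/6 + 2))*(-31) = (136 + 7/6)*(-31) = (823/6)*(-31) = -25513/6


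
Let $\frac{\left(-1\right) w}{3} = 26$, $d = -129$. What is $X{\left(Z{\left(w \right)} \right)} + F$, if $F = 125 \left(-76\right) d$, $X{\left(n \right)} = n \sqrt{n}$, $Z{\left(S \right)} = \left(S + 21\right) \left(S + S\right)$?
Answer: $1225500 + 53352 \sqrt{247} \approx 2.064 \cdot 10^{6}$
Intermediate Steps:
$w = -78$ ($w = \left(-3\right) 26 = -78$)
$Z{\left(S \right)} = 2 S \left(21 + S\right)$ ($Z{\left(S \right)} = \left(21 + S\right) 2 S = 2 S \left(21 + S\right)$)
$X{\left(n \right)} = n^{\frac{3}{2}}$
$F = 1225500$ ($F = 125 \left(-76\right) \left(-129\right) = \left(-9500\right) \left(-129\right) = 1225500$)
$X{\left(Z{\left(w \right)} \right)} + F = \left(2 \left(-78\right) \left(21 - 78\right)\right)^{\frac{3}{2}} + 1225500 = \left(2 \left(-78\right) \left(-57\right)\right)^{\frac{3}{2}} + 1225500 = 8892^{\frac{3}{2}} + 1225500 = 53352 \sqrt{247} + 1225500 = 1225500 + 53352 \sqrt{247}$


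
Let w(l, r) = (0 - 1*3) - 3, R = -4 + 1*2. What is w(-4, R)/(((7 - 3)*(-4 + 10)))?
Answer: -¼ ≈ -0.25000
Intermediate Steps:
R = -2 (R = -4 + 2 = -2)
w(l, r) = -6 (w(l, r) = (0 - 3) - 3 = -3 - 3 = -6)
w(-4, R)/(((7 - 3)*(-4 + 10))) = -6*1/((-4 + 10)*(7 - 3)) = -6/(4*6) = -6/24 = -6*1/24 = -¼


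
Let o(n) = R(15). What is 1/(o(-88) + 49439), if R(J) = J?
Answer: 1/49454 ≈ 2.0221e-5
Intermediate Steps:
o(n) = 15
1/(o(-88) + 49439) = 1/(15 + 49439) = 1/49454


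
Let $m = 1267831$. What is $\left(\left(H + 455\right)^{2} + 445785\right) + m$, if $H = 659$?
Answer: $2954612$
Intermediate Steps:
$\left(\left(H + 455\right)^{2} + 445785\right) + m = \left(\left(659 + 455\right)^{2} + 445785\right) + 1267831 = \left(1114^{2} + 445785\right) + 1267831 = \left(1240996 + 445785\right) + 1267831 = 1686781 + 1267831 = 2954612$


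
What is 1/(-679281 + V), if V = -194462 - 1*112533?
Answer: -1/986276 ≈ -1.0139e-6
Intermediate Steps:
V = -306995 (V = -194462 - 112533 = -306995)
1/(-679281 + V) = 1/(-679281 - 306995) = 1/(-986276) = -1/986276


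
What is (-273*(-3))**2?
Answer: 670761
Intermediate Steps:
(-273*(-3))**2 = (-91*(-9))**2 = 819**2 = 670761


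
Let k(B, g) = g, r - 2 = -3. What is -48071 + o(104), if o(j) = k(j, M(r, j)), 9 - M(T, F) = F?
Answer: -48166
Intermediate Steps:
r = -1 (r = 2 - 3 = -1)
M(T, F) = 9 - F
o(j) = 9 - j
-48071 + o(104) = -48071 + (9 - 1*104) = -48071 + (9 - 104) = -48071 - 95 = -48166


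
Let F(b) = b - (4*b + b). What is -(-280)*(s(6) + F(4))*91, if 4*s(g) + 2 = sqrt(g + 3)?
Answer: -401310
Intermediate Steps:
s(g) = -1/2 + sqrt(3 + g)/4 (s(g) = -1/2 + sqrt(g + 3)/4 = -1/2 + sqrt(3 + g)/4)
F(b) = -4*b (F(b) = b - 5*b = -4*b)
-(-280)*(s(6) + F(4))*91 = -(-280)*((-1/2 + sqrt(3 + 6)/4) - 4*4)*91 = -(-280)*((-1/2 + sqrt(9)/4) - 16)*91 = -(-280)*((-1/2 + (1/4)*3) - 16)*91 = -(-280)*((-1/2 + 3/4) - 16)*91 = -(-280)*(1/4 - 16)*91 = -(-280)*(-63)/4*91 = -70*63*91 = -4410*91 = -401310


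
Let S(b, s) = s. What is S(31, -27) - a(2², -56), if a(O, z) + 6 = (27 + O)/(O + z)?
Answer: -1061/52 ≈ -20.404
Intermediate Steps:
a(O, z) = -6 + (27 + O)/(O + z)
S(31, -27) - a(2², -56) = -27 - (27 - 6*(-56) - 5*2²)/(2² - 56) = -27 - (27 + 336 - 5*4)/(4 - 56) = -27 - (27 + 336 - 20)/(-52) = -27 - (-1)*343/52 = -27 - 1*(-343/52) = -27 + 343/52 = -1061/52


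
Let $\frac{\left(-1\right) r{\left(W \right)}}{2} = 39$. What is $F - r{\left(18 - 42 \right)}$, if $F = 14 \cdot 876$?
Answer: $12342$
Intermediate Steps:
$r{\left(W \right)} = -78$ ($r{\left(W \right)} = \left(-2\right) 39 = -78$)
$F = 12264$
$F - r{\left(18 - 42 \right)} = 12264 - -78 = 12264 + 78 = 12342$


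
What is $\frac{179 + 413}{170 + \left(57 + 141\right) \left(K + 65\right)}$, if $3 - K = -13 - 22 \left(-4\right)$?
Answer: $- \frac{37}{76} \approx -0.48684$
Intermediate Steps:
$K = -72$ ($K = 3 - \left(-13 - 22 \left(-4\right)\right) = 3 - \left(-13 - -88\right) = 3 - \left(-13 + 88\right) = 3 - 75 = -72$)
$\frac{179 + 413}{170 + \left(57 + 141\right) \left(K + 65\right)} = \frac{179 + 413}{170 + \left(57 + 141\right) \left(-72 + 65\right)} = \frac{592}{170 + 198 \left(-7\right)} = \frac{592}{170 - 1386} = \frac{592}{-1216} = 592 \left(- \frac{1}{1216}\right) = - \frac{37}{76}$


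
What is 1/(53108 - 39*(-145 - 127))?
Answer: 1/63716 ≈ 1.5695e-5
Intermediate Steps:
1/(53108 - 39*(-145 - 127)) = 1/(53108 - 39*(-272)) = 1/(53108 + 10608) = 1/63716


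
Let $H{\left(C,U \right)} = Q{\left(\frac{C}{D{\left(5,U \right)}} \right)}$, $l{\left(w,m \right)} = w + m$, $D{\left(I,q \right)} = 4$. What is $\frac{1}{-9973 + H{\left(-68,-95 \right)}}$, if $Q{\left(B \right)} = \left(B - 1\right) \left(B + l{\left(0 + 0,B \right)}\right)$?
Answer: $- \frac{1}{9361} \approx -0.00010683$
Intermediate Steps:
$l{\left(w,m \right)} = m + w$
$Q{\left(B \right)} = 2 B \left(-1 + B\right)$ ($Q{\left(B \right)} = \left(B - 1\right) \left(B + \left(B + \left(0 + 0\right)\right)\right) = \left(-1 + B\right) \left(B + \left(B + 0\right)\right) = \left(-1 + B\right) \left(B + B\right) = \left(-1 + B\right) 2 B = 2 B \left(-1 + B\right)$)
$H{\left(C,U \right)} = \frac{C \left(-1 + \frac{C}{4}\right)}{2}$ ($H{\left(C,U \right)} = 2 \frac{C}{4} \left(-1 + \frac{C}{4}\right) = \frac{C \left(-1 + \frac{C}{4}\right)}{2}$)
$\frac{1}{-9973 + H{\left(-68,-95 \right)}} = \frac{1}{-9973 + \frac{1}{8} \left(-68\right) \left(-4 - 68\right)} = \frac{1}{-9973 + \frac{1}{8} \left(-68\right) \left(-72\right)} = \frac{1}{-9973 + 612} = \frac{1}{-9361} = - \frac{1}{9361}$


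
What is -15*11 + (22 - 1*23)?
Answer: -166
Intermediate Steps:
-15*11 + (22 - 1*23) = -165 + (22 - 23) = -165 - 1 = -166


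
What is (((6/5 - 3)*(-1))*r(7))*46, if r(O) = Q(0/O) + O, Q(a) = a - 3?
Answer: 1656/5 ≈ 331.20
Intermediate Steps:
Q(a) = -3 + a
r(O) = -3 + O (r(O) = (-3 + 0/O) + O = (-3 + 0) + O = -3 + O)
(((6/5 - 3)*(-1))*r(7))*46 = (((6/5 - 3)*(-1))*(-3 + 7))*46 = (((6*(1/5) - 3)*(-1))*4)*46 = (((6/5 - 3)*(-1))*4)*46 = (-9/5*(-1)*4)*46 = ((9/5)*4)*46 = (36/5)*46 = 1656/5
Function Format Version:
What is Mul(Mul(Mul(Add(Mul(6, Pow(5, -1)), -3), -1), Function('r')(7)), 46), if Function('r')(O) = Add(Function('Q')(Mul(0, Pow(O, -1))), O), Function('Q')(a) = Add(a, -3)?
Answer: Rational(1656, 5) ≈ 331.20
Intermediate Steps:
Function('Q')(a) = Add(-3, a)
Function('r')(O) = Add(-3, O) (Function('r')(O) = Add(Add(-3, Mul(0, Pow(O, -1))), O) = Add(Add(-3, 0), O) = Add(-3, O))
Mul(Mul(Mul(Add(Mul(6, Pow(5, -1)), -3), -1), Function('r')(7)), 46) = Mul(Mul(Mul(Add(Mul(6, Pow(5, -1)), -3), -1), Add(-3, 7)), 46) = Mul(Mul(Mul(Add(Mul(6, Rational(1, 5)), -3), -1), 4), 46) = Mul(Mul(Mul(Add(Rational(6, 5), -3), -1), 4), 46) = Mul(Mul(Mul(Rational(-9, 5), -1), 4), 46) = Mul(Mul(Rational(9, 5), 4), 46) = Mul(Rational(36, 5), 46) = Rational(1656, 5)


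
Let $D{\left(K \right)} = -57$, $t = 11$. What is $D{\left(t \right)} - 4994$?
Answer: $-5051$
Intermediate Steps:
$D{\left(t \right)} - 4994 = -57 - 4994 = -5051$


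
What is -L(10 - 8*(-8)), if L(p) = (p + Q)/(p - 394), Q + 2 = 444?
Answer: 129/80 ≈ 1.6125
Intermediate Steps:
Q = 442 (Q = -2 + 444 = 442)
L(p) = (442 + p)/(-394 + p) (L(p) = (p + 442)/(p - 394) = (442 + p)/(-394 + p))
-L(10 - 8*(-8)) = -(442 + (10 - 8*(-8)))/(-394 + (10 - 8*(-8))) = -(442 + (10 + 64))/(-394 + (10 + 64)) = -(442 + 74)/(-394 + 74) = -516/(-320) = -(-1)*516/320 = -1*(-129/80) = 129/80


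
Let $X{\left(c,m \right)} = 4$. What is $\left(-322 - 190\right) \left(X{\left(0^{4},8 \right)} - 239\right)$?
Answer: $120320$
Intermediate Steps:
$\left(-322 - 190\right) \left(X{\left(0^{4},8 \right)} - 239\right) = \left(-322 - 190\right) \left(4 - 239\right) = \left(-512\right) \left(-235\right) = 120320$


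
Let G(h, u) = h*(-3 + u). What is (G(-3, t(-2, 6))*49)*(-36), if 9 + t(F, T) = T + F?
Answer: -42336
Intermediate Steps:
t(F, T) = -9 + F + T (t(F, T) = -9 + (T + F) = -9 + (F + T) = -9 + F + T)
(G(-3, t(-2, 6))*49)*(-36) = (-3*(-3 + (-9 - 2 + 6))*49)*(-36) = (-3*(-3 - 5)*49)*(-36) = (-3*(-8)*49)*(-36) = (24*49)*(-36) = 1176*(-36) = -42336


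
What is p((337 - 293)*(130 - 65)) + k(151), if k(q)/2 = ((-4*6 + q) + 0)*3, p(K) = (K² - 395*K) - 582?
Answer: 7050080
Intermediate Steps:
p(K) = -582 + K² - 395*K
k(q) = -144 + 6*q (k(q) = 2*(((-4*6 + q) + 0)*3) = 2*(((-24 + q) + 0)*3) = 2*((-24 + q)*3) = 2*(-72 + 3*q) = -144 + 6*q)
p((337 - 293)*(130 - 65)) + k(151) = (-582 + ((337 - 293)*(130 - 65))² - 395*(337 - 293)*(130 - 65)) + (-144 + 6*151) = (-582 + (44*65)² - 17380*65) + (-144 + 906) = (-582 + 2860² - 395*2860) + 762 = (-582 + 8179600 - 1129700) + 762 = 7049318 + 762 = 7050080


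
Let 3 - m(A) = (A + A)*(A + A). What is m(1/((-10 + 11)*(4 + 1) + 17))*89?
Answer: 32218/121 ≈ 266.26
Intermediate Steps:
m(A) = 3 - 4*A**2 (m(A) = 3 - (A + A)*(A + A) = 3 - 2*A*2*A = 3 - 4*A**2)
m(1/((-10 + 11)*(4 + 1) + 17))*89 = (3 - 4/((-10 + 11)*(4 + 1) + 17)**2)*89 = (3 - 4/(1*5 + 17)**2)*89 = (3 - 4/(5 + 17)**2)*89 = (3 - 4*(1/22)**2)*89 = (3 - 4*1/484)*89 = (3 - 1/121)*89 = (362/121)*89 = 32218/121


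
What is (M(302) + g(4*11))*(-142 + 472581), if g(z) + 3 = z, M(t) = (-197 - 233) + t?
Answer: -41102193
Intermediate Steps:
M(t) = -430 + t
g(z) = -3 + z
(M(302) + g(4*11))*(-142 + 472581) = ((-430 + 302) + (-3 + 4*11))*(-142 + 472581) = (-128 + (-3 + 44))*472439 = (-128 + 41)*472439 = -87*472439 = -41102193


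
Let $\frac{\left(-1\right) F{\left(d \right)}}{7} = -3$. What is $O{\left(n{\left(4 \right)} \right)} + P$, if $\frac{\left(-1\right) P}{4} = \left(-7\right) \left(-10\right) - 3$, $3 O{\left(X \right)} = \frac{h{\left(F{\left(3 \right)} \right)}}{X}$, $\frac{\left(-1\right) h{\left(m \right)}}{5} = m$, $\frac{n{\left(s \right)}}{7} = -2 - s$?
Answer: $- \frac{1603}{6} \approx -267.17$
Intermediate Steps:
$n{\left(s \right)} = -14 - 7 s$ ($n{\left(s \right)} = 7 \left(-2 - s\right) = -14 - 7 s$)
$F{\left(d \right)} = 21$ ($F{\left(d \right)} = \left(-7\right) \left(-3\right) = 21$)
$h{\left(m \right)} = - 5 m$
$O{\left(X \right)} = - \frac{35}{X}$ ($O{\left(X \right)} = \frac{\left(-5\right) 21 \frac{1}{X}}{3} = \frac{\left(-105\right) \frac{1}{X}}{3} = - \frac{35}{X}$)
$P = -268$ ($P = - 4 \left(\left(-7\right) \left(-10\right) - 3\right) = - 4 \left(70 - 3\right) = \left(-4\right) 67 = -268$)
$O{\left(n{\left(4 \right)} \right)} + P = - \frac{35}{-14 - 28} - 268 = - \frac{35}{-42} - 268 = \left(-35\right) \left(- \frac{1}{42}\right) - 268 = \frac{5}{6} - 268 = - \frac{1603}{6}$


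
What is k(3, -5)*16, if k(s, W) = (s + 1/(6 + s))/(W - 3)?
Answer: -56/9 ≈ -6.2222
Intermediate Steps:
k(s, W) = (s + 1/(6 + s))/(-3 + W)
k(3, -5)*16 = ((1 + 3**2 + 6*3)/(-18 - 3*3 + 6*(-5) - 5*3))*16 = ((1 + 9 + 18)/(-18 - 9 - 30 - 15))*16 = (28/(-72))*16 = -1/72*28*16 = -7/18*16 = -56/9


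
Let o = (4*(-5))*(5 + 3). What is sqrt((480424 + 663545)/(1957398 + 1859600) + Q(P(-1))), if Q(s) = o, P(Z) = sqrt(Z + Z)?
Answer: I*sqrt(2326749269735578)/3816998 ≈ 12.637*I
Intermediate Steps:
o = -160 (o = -20*8 = -160)
P(Z) = sqrt(2)*sqrt(Z) (P(Z) = sqrt(2*Z) = sqrt(2)*sqrt(Z))
Q(s) = -160
sqrt((480424 + 663545)/(1957398 + 1859600) + Q(P(-1))) = sqrt((480424 + 663545)/(1957398 + 1859600) - 160) = sqrt(1143969/3816998 - 160) = sqrt(-609575711/3816998) = I*sqrt(2326749269735578)/3816998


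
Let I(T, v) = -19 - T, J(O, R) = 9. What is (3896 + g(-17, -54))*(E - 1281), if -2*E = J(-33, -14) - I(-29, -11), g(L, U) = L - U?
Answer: -10072413/2 ≈ -5.0362e+6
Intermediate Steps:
E = ½ (E = -(9 - (-19 - 1*(-29)))/2 = -(9 - (-19 + 29))/2 = -(9 - 1*10)/2 = -(9 - 10)/2 = -½*(-1) = ½ ≈ 0.50000)
(3896 + g(-17, -54))*(E - 1281) = (3896 + (-17 - 1*(-54)))*(½ - 1281) = (3896 + (-17 + 54))*(-2561/2) = (3896 + 37)*(-2561/2) = 3933*(-2561/2) = -10072413/2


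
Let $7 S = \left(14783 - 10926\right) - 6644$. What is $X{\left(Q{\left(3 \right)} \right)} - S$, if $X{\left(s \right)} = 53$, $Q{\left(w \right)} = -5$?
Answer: $\frac{3158}{7} \approx 451.14$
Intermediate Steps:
$S = - \frac{2787}{7}$ ($S = \frac{\left(14783 - 10926\right) - 6644}{7} = \frac{3857 - 6644}{7} = \frac{1}{7} \left(-2787\right) = - \frac{2787}{7} \approx -398.14$)
$X{\left(Q{\left(3 \right)} \right)} - S = 53 - - \frac{2787}{7} = 53 + \frac{2787}{7} = \frac{3158}{7}$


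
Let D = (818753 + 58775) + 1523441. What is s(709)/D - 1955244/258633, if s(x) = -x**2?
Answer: -536054458501/68996646153 ≈ -7.7693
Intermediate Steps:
D = 2400969 (D = 877528 + 1523441 = 2400969)
s(709)/D - 1955244/258633 = -1*709**2/2400969 - 1955244/258633 = -1*502681*(1/2400969) - 1955244*1/258633 = -502681*1/2400969 - 651748/86211 = -502681/2400969 - 651748/86211 = -536054458501/68996646153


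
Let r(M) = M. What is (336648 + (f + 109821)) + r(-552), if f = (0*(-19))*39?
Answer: 445917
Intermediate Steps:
f = 0 (f = 0*39 = 0)
(336648 + (f + 109821)) + r(-552) = (336648 + (0 + 109821)) - 552 = (336648 + 109821) - 552 = 446469 - 552 = 445917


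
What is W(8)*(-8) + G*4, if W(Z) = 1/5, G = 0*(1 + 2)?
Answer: -8/5 ≈ -1.6000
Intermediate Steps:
G = 0 (G = 0*3 = 0)
W(Z) = ⅕
W(8)*(-8) + G*4 = (⅕)*(-8) + 0*4 = -8/5 + 0 = -8/5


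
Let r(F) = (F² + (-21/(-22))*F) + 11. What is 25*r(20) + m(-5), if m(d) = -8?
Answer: 118187/11 ≈ 10744.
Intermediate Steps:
r(F) = 11 + F² + 21*F/22 (r(F) = (F² + (-21*(-1/22))*F) + 11 = (F² + 21*F/22) + 11 = 11 + F² + 21*F/22)
25*r(20) + m(-5) = 25*(11 + 20² + (21/22)*20) - 8 = 25*(11 + 400 + 210/11) - 8 = 25*(4731/11) - 8 = 118275/11 - 8 = 118187/11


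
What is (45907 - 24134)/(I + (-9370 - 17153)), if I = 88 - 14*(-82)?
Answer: -21773/25287 ≈ -0.86104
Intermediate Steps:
I = 1236 (I = 88 + 1148 = 1236)
(45907 - 24134)/(I + (-9370 - 17153)) = (45907 - 24134)/(1236 + (-9370 - 17153)) = 21773/(1236 - 26523) = 21773/(-25287) = 21773*(-1/25287) = -21773/25287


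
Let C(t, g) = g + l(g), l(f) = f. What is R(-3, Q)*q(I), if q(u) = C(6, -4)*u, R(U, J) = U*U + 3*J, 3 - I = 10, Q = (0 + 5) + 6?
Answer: 2352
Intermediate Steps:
Q = 11 (Q = 5 + 6 = 11)
I = -7 (I = 3 - 1*10 = 3 - 10 = -7)
R(U, J) = U² + 3*J
C(t, g) = 2*g (C(t, g) = g + g = 2*g)
q(u) = -8*u (q(u) = (2*(-4))*u = -8*u)
R(-3, Q)*q(I) = ((-3)² + 3*11)*(-8*(-7)) = (9 + 33)*56 = 42*56 = 2352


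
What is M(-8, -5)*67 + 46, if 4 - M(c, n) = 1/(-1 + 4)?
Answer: 875/3 ≈ 291.67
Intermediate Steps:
M(c, n) = 11/3 (M(c, n) = 4 - 1/(-1 + 4) = 4 - 1/3 = 4 - 1*⅓ = 4 - ⅓ = 11/3)
M(-8, -5)*67 + 46 = (11/3)*67 + 46 = 737/3 + 46 = 875/3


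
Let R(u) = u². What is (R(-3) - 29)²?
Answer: 400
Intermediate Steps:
(R(-3) - 29)² = ((-3)² - 29)² = (9 - 29)² = (-20)² = 400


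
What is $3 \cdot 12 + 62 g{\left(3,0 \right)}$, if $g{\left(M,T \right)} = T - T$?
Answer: $36$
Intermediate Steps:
$g{\left(M,T \right)} = 0$
$3 \cdot 12 + 62 g{\left(3,0 \right)} = 3 \cdot 12 + 62 \cdot 0 = 36 + 0 = 36$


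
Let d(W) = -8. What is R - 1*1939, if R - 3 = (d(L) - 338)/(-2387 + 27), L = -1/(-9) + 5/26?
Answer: -2284307/1180 ≈ -1935.9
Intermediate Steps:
L = 71/234 (L = -1*(-⅑) + 5*(1/26) = ⅑ + 5/26 = 71/234 ≈ 0.30342)
R = 3713/1180 (R = 3 + (-8 - 338)/(-2387 + 27) = 3 - 346/(-2360) = 3 - 346*(-1/2360) = 3 + 173/1180 = 3713/1180 ≈ 3.1466)
R - 1*1939 = 3713/1180 - 1*1939 = 3713/1180 - 1939 = -2284307/1180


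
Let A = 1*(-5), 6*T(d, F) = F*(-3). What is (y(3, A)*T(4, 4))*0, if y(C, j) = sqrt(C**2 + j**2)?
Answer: 0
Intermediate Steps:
T(d, F) = -F/2 (T(d, F) = (F*(-3))/6 = (-3*F)/6 = -F/2)
A = -5
(y(3, A)*T(4, 4))*0 = (sqrt(3**2 + (-5)**2)*(-1/2*4))*0 = (sqrt(9 + 25)*(-2))*0 = (sqrt(34)*(-2))*0 = -2*sqrt(34)*0 = 0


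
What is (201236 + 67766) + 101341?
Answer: 370343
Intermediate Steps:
(201236 + 67766) + 101341 = 269002 + 101341 = 370343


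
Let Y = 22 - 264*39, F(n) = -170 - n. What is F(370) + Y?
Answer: -10814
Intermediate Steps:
Y = -10274 (Y = 22 - 10296 = -10274)
F(370) + Y = (-170 - 1*370) - 10274 = (-170 - 370) - 10274 = -540 - 10274 = -10814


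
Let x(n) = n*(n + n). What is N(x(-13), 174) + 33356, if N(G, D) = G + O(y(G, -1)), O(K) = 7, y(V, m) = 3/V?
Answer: 33701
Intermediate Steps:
x(n) = 2*n² (x(n) = n*(2*n) = 2*n²)
N(G, D) = 7 + G (N(G, D) = G + 7 = 7 + G)
N(x(-13), 174) + 33356 = (7 + 2*(-13)²) + 33356 = (7 + 2*169) + 33356 = (7 + 338) + 33356 = 345 + 33356 = 33701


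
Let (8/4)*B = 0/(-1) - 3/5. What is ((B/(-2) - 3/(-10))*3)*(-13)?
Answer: -351/20 ≈ -17.550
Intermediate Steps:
B = -3/10 (B = (0/(-1) - 3/5)/2 = (0*(-1) - 3*1/5)/2 = (0 - 3/5)/2 = (1/2)*(-3/5) = -3/10 ≈ -0.30000)
((B/(-2) - 3/(-10))*3)*(-13) = ((-3/10/(-2) - 3/(-10))*3)*(-13) = ((-3/10*(-1/2) - 3*(-1/10))*3)*(-13) = ((3/20 + 3/10)*3)*(-13) = ((9/20)*3)*(-13) = (27/20)*(-13) = -351/20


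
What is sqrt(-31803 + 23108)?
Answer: I*sqrt(8695) ≈ 93.247*I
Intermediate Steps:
sqrt(-31803 + 23108) = sqrt(-8695) = I*sqrt(8695)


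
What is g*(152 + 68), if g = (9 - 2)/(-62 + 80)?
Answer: 770/9 ≈ 85.556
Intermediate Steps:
g = 7/18 ≈ 0.38889
g*(152 + 68) = 7*(152 + 68)/18 = (7/18)*220 = 770/9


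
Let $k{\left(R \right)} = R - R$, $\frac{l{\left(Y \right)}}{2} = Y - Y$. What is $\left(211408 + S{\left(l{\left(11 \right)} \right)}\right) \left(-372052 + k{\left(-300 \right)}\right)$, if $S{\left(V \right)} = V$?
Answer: $-78654769216$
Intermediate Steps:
$l{\left(Y \right)} = 0$ ($l{\left(Y \right)} = 2 \left(Y - Y\right) = 2 \cdot 0 = 0$)
$k{\left(R \right)} = 0$
$\left(211408 + S{\left(l{\left(11 \right)} \right)}\right) \left(-372052 + k{\left(-300 \right)}\right) = \left(211408 + 0\right) \left(-372052 + 0\right) = 211408 \left(-372052\right) = -78654769216$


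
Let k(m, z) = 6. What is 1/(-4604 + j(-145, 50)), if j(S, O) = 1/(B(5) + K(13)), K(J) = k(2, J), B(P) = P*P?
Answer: -31/142723 ≈ -0.00021720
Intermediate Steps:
B(P) = P²
K(J) = 6
j(S, O) = 1/31 (j(S, O) = 1/(5² + 6) = 1/(25 + 6) = 1/31)
1/(-4604 + j(-145, 50)) = 1/(-4604 + 1/31) = 1/(-142723/31) = -31/142723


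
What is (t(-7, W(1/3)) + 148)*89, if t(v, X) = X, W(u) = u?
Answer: 39605/3 ≈ 13202.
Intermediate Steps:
(t(-7, W(1/3)) + 148)*89 = (1/3 + 148)*89 = (445/3)*89 = 39605/3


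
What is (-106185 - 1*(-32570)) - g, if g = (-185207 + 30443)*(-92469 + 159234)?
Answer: 10332744845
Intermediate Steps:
g = -10332818460 (g = -154764*66765 = -10332818460)
(-106185 - 1*(-32570)) - g = (-106185 - 1*(-32570)) - 1*(-10332818460) = (-106185 + 32570) + 10332818460 = -73615 + 10332818460 = 10332744845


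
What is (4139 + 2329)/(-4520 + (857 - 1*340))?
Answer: -6468/4003 ≈ -1.6158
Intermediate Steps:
(4139 + 2329)/(-4520 + (857 - 1*340)) = 6468/(-4520 + (857 - 340)) = 6468/(-4520 + 517) = 6468/(-4003) = 6468*(-1/4003) = -6468/4003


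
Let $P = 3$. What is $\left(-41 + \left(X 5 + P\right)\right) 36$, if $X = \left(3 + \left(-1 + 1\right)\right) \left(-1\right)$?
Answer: $-1908$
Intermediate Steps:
$X = -3$ ($X = \left(3 + 0\right) \left(-1\right) = 3 \left(-1\right) = -3$)
$\left(-41 + \left(X 5 + P\right)\right) 36 = \left(-41 + \left(\left(-3\right) 5 + 3\right)\right) 36 = \left(-41 + \left(-15 + 3\right)\right) 36 = \left(-41 - 12\right) 36 = \left(-53\right) 36 = -1908$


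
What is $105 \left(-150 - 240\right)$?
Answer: $-40950$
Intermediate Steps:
$105 \left(-150 - 240\right) = 105 \left(-390\right) = -40950$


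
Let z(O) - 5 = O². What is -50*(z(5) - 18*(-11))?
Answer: -11400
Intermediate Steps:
z(O) = 5 + O²
-50*(z(5) - 18*(-11)) = -50*((5 + 5²) - 18*(-11)) = -50*((5 + 25) + 198) = -50*(30 + 198) = -50*228 = -11400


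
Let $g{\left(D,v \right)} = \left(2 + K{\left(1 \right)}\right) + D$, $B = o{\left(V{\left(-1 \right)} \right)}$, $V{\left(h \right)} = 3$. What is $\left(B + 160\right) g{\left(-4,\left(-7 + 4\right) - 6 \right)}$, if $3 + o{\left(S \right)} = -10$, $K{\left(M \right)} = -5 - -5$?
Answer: $-294$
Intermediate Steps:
$K{\left(M \right)} = 0$ ($K{\left(M \right)} = -5 + 5 = 0$)
$o{\left(S \right)} = -13$ ($o{\left(S \right)} = -3 - 10 = -13$)
$B = -13$
$g{\left(D,v \right)} = 2 + D$ ($g{\left(D,v \right)} = \left(2 + 0\right) + D = 2 + D$)
$\left(B + 160\right) g{\left(-4,\left(-7 + 4\right) - 6 \right)} = \left(-13 + 160\right) \left(2 - 4\right) = 147 \left(-2\right) = -294$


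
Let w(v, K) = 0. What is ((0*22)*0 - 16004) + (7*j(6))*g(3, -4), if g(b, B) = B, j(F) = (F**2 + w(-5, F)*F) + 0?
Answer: -17012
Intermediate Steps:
j(F) = F**2 (j(F) = (F**2 + 0*F) + 0 = (F**2 + 0) + 0 = F**2 + 0 = F**2)
((0*22)*0 - 16004) + (7*j(6))*g(3, -4) = ((0*22)*0 - 16004) + (7*6**2)*(-4) = (0*0 - 16004) + (7*36)*(-4) = (0 - 16004) + 252*(-4) = -16004 - 1008 = -17012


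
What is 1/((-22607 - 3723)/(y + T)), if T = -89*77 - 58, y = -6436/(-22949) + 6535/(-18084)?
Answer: 2868165730367/10927205822280 ≈ 0.26248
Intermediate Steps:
y = -33583091/415009716 (y = -6436*(-1/22949) + 6535*(-1/18084) = 6436/22949 - 6535/18084 = -33583091/415009716 ≈ -0.080921)
T = -6911 (T = -6853 - 58 = -6911)
1/((-22607 - 3723)/(y + T)) = 1/((-22607 - 3723)/(-33583091/415009716 - 6911)) = 1/(-26330/(-2868165730367/415009716)) = 1/(-26330*(-415009716/2868165730367)) = 1/(10927205822280/2868165730367) = 2868165730367/10927205822280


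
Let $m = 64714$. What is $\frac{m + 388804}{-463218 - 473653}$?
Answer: $- \frac{34886}{72067} \approx -0.48408$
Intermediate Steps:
$\frac{m + 388804}{-463218 - 473653} = \frac{64714 + 388804}{-463218 - 473653} = \frac{453518}{-936871} = 453518 \left(- \frac{1}{936871}\right) = - \frac{34886}{72067}$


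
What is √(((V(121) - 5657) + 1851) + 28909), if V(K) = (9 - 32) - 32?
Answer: 2*√6262 ≈ 158.27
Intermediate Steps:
V(K) = -55 (V(K) = -23 - 32 = -55)
√(((V(121) - 5657) + 1851) + 28909) = √(((-55 - 5657) + 1851) + 28909) = √((-5712 + 1851) + 28909) = √(-3861 + 28909) = √25048 = 2*√6262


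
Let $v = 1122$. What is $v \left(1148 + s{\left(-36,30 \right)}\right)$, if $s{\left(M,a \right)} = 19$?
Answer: $1309374$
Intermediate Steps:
$v \left(1148 + s{\left(-36,30 \right)}\right) = 1122 \left(1148 + 19\right) = 1122 \cdot 1167 = 1309374$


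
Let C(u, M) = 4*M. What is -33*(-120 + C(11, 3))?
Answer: 3564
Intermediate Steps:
-33*(-120 + C(11, 3)) = -33*(-120 + 4*3) = -33*(-120 + 12) = -33*(-108) = 3564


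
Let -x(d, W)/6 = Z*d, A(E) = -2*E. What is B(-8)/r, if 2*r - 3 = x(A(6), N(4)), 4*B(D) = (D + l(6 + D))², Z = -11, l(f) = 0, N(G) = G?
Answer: -32/789 ≈ -0.040558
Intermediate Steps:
B(D) = D²/4 (B(D) = (D + 0)²/4 = D²/4)
x(d, W) = 66*d (x(d, W) = -(-66)*d = 66*d)
r = -789/2 (r = 3/2 + (66*(-2*6))/2 = 3/2 + (66*(-12))/2 = 3/2 + (½)*(-792) = 3/2 - 396 = -789/2 ≈ -394.50)
B(-8)/r = ((¼)*(-8)²)/(-789/2) = ((¼)*64)*(-2/789) = 16*(-2/789) = -32/789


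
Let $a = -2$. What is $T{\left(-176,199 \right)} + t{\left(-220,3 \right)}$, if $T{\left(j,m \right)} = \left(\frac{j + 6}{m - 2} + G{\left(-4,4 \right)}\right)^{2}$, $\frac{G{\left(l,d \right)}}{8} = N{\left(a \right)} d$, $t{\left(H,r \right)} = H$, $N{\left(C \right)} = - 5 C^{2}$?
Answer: $\frac{15930524520}{38809} \approx 4.1049 \cdot 10^{5}$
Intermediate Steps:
$G{\left(l,d \right)} = - 160 d$ ($G{\left(l,d \right)} = 8 - 5 \left(-2\right)^{2} d = 8 \left(-5\right) 4 d = 8 \left(- 20 d\right) = - 160 d$)
$T{\left(j,m \right)} = \left(-640 + \frac{6 + j}{-2 + m}\right)^{2}$ ($T{\left(j,m \right)} = \left(\frac{j + 6}{m - 2} - 640\right)^{2} = \left(\frac{6 + j}{-2 + m} - 640\right)^{2} = \left(-640 + \frac{6 + j}{-2 + m}\right)^{2}$)
$T{\left(-176,199 \right)} + t{\left(-220,3 \right)} = \frac{\left(1286 - 176 - 127360\right)^{2}}{\left(-2 + 199\right)^{2}} - 220 = \frac{\left(1286 - 176 - 127360\right)^{2}}{38809} - 220 = \frac{\left(-126250\right)^{2}}{38809} - 220 = \frac{1}{38809} \cdot 15939062500 - 220 = \frac{15939062500}{38809} - 220 = \frac{15930524520}{38809}$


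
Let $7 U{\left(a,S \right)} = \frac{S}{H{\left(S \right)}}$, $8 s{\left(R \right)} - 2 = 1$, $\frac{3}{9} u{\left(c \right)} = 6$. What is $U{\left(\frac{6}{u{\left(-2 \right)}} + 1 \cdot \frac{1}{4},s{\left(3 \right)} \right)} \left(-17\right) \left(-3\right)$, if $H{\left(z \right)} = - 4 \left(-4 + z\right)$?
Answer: $\frac{153}{812} \approx 0.18842$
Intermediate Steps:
$H{\left(z \right)} = 16 - 4 z$
$u{\left(c \right)} = 18$ ($u{\left(c \right)} = 3 \cdot 6 = 18$)
$s{\left(R \right)} = \frac{3}{8}$ ($s{\left(R \right)} = \frac{1}{4} + \frac{1}{8} \cdot 1 = \frac{1}{4} + \frac{1}{8} = \frac{3}{8}$)
$U{\left(a,S \right)} = \frac{S}{7 \left(16 - 4 S\right)}$ ($U{\left(a,S \right)} = \frac{S \frac{1}{16 - 4 S}}{7} = \frac{S}{7 \left(16 - 4 S\right)}$)
$U{\left(\frac{6}{u{\left(-2 \right)}} + 1 \cdot \frac{1}{4},s{\left(3 \right)} \right)} \left(-17\right) \left(-3\right) = \left(-1\right) \frac{3}{8} \frac{1}{-112 + 28 \cdot \frac{3}{8}} \left(-17\right) \left(-3\right) = \left(-1\right) \frac{3}{8} \frac{1}{-112 + \frac{21}{2}} \left(-17\right) \left(-3\right) = \left(-1\right) \frac{3}{8} \frac{1}{- \frac{203}{2}} \left(-17\right) \left(-3\right) = \left(-1\right) \frac{3}{8} \left(- \frac{2}{203}\right) \left(-17\right) \left(-3\right) = \frac{3}{812} \left(-17\right) \left(-3\right) = \left(- \frac{51}{812}\right) \left(-3\right) = \frac{153}{812}$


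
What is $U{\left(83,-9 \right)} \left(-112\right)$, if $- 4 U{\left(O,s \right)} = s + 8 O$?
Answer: $18340$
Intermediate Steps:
$U{\left(O,s \right)} = - 2 O - \frac{s}{4}$ ($U{\left(O,s \right)} = - \frac{s + 8 O}{4} = - 2 O - \frac{s}{4}$)
$U{\left(83,-9 \right)} \left(-112\right) = \left(\left(-2\right) 83 - - \frac{9}{4}\right) \left(-112\right) = \left(-166 + \frac{9}{4}\right) \left(-112\right) = \left(- \frac{655}{4}\right) \left(-112\right) = 18340$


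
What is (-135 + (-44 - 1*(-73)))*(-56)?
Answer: 5936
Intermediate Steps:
(-135 + (-44 - 1*(-73)))*(-56) = (-135 + (-44 + 73))*(-56) = (-135 + 29)*(-56) = -106*(-56) = 5936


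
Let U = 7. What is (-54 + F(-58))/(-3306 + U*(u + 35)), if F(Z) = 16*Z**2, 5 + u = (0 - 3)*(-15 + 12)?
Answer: -53770/3033 ≈ -17.728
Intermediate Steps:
u = 4 (u = -5 + (0 - 3)*(-15 + 12) = -5 - 3*(-3) = -5 + 9 = 4)
(-54 + F(-58))/(-3306 + U*(u + 35)) = (-54 + 16*(-58)**2)/(-3306 + 7*(4 + 35)) = (-54 + 16*3364)/(-3306 + 7*39) = (-54 + 53824)/(-3306 + 273) = 53770/(-3033) = 53770*(-1/3033) = -53770/3033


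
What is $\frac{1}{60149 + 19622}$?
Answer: $\frac{1}{79771} \approx 1.2536 \cdot 10^{-5}$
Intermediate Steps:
$\frac{1}{60149 + 19622} = \frac{1}{79771}$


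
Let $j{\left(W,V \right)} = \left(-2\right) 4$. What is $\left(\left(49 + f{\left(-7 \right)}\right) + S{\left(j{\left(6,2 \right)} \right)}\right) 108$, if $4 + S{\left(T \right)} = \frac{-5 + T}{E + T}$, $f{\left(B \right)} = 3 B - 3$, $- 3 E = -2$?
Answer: $\frac{27054}{11} \approx 2459.5$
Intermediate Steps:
$E = \frac{2}{3}$ ($E = \left(- \frac{1}{3}\right) \left(-2\right) = \frac{2}{3} \approx 0.66667$)
$f{\left(B \right)} = -3 + 3 B$
$j{\left(W,V \right)} = -8$
$S{\left(T \right)} = -4 + \frac{-5 + T}{\frac{2}{3} + T}$
$\left(\left(49 + f{\left(-7 \right)}\right) + S{\left(j{\left(6,2 \right)} \right)}\right) 108 = \left(\left(49 + \left(-3 + 3 \left(-7\right)\right)\right) + \frac{-23 - -72}{2 + 3 \left(-8\right)}\right) 108 = \left(\left(49 - 24\right) + \frac{-23 + 72}{2 - 24}\right) 108 = \left(\left(49 - 24\right) + \frac{1}{-22} \cdot 49\right) 108 = \left(25 - \frac{49}{22}\right) 108 = \frac{501}{22} \cdot 108 = \frac{27054}{11}$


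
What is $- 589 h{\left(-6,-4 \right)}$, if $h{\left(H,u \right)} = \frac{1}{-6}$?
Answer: $\frac{589}{6} \approx 98.167$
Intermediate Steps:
$h{\left(H,u \right)} = - \frac{1}{6}$
$- 589 h{\left(-6,-4 \right)} = \left(-589\right) \left(- \frac{1}{6}\right) = \frac{589}{6}$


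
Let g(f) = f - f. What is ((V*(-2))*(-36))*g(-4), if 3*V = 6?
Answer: 0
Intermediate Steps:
V = 2 (V = (⅓)*6 = 2)
g(f) = 0
((V*(-2))*(-36))*g(-4) = ((2*(-2))*(-36))*0 = -4*(-36)*0 = 144*0 = 0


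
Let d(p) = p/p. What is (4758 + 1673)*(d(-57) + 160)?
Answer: 1035391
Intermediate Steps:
d(p) = 1
(4758 + 1673)*(d(-57) + 160) = (4758 + 1673)*(1 + 160) = 6431*161 = 1035391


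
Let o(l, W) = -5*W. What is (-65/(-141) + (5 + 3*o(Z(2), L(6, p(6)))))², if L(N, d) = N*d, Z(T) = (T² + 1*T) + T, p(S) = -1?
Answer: 181171600/19881 ≈ 9112.8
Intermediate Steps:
Z(T) = T² + 2*T (Z(T) = (T² + T) + T = (T + T²) + T = T² + 2*T)
(-65/(-141) + (5 + 3*o(Z(2), L(6, p(6)))))² = (-65/(-141) + (5 + 3*(-30*(-1))))² = (-65*(-1/141) + (5 + 3*(-5*(-6))))² = (65/141 + (5 + 3*30))² = (65/141 + (5 + 90))² = (65/141 + 95)² = (13460/141)² = 181171600/19881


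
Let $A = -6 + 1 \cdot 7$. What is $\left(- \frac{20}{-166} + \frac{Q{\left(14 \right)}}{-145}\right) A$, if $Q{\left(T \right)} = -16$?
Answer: $\frac{2778}{12035} \approx 0.23083$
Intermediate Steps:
$A = 1$ ($A = -6 + 7 = 1$)
$\left(- \frac{20}{-166} + \frac{Q{\left(14 \right)}}{-145}\right) A = \left(- \frac{20}{-166} - \frac{16}{-145}\right) 1 = \left(\left(-20\right) \left(- \frac{1}{166}\right) - - \frac{16}{145}\right) 1 = \left(\frac{10}{83} + \frac{16}{145}\right) 1 = \frac{2778}{12035} \cdot 1 = \frac{2778}{12035}$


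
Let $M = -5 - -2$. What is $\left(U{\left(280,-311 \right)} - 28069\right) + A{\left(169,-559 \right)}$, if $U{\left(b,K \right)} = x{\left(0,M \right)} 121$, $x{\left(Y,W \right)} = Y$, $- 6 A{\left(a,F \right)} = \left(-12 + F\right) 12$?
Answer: $-26927$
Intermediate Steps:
$A{\left(a,F \right)} = 24 - 2 F$ ($A{\left(a,F \right)} = - \frac{\left(-12 + F\right) 12}{6} = - \frac{-144 + 12 F}{6} = 24 - 2 F$)
$M = -3$ ($M = -5 + 2 = -3$)
$U{\left(b,K \right)} = 0$ ($U{\left(b,K \right)} = 0 \cdot 121 = 0$)
$\left(U{\left(280,-311 \right)} - 28069\right) + A{\left(169,-559 \right)} = \left(0 - 28069\right) + \left(24 - -1118\right) = -28069 + \left(24 + 1118\right) = -28069 + 1142 = -26927$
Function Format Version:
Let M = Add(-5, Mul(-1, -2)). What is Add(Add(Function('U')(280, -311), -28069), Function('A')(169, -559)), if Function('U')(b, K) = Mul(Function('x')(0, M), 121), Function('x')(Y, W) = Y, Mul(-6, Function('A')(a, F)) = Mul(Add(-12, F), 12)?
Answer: -26927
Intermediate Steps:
Function('A')(a, F) = Add(24, Mul(-2, F)) (Function('A')(a, F) = Mul(Rational(-1, 6), Mul(Add(-12, F), 12)) = Mul(Rational(-1, 6), Add(-144, Mul(12, F))) = Add(24, Mul(-2, F)))
M = -3 (M = Add(-5, 2) = -3)
Function('U')(b, K) = 0 (Function('U')(b, K) = Mul(0, 121) = 0)
Add(Add(Function('U')(280, -311), -28069), Function('A')(169, -559)) = Add(Add(0, -28069), Add(24, Mul(-2, -559))) = Add(-28069, Add(24, 1118)) = Add(-28069, 1142) = -26927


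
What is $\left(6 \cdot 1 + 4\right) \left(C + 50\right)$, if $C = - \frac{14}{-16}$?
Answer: $\frac{2035}{4} \approx 508.75$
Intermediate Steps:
$C = \frac{7}{8}$ ($C = \left(-14\right) \left(- \frac{1}{16}\right) = \frac{7}{8} \approx 0.875$)
$\left(6 \cdot 1 + 4\right) \left(C + 50\right) = \left(6 \cdot 1 + 4\right) \left(\frac{7}{8} + 50\right) = \left(6 + 4\right) \frac{407}{8} = 10 \cdot \frac{407}{8} = \frac{2035}{4}$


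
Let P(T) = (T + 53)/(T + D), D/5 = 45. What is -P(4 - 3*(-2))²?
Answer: -3969/55225 ≈ -0.071870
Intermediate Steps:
D = 225 (D = 5*45 = 225)
P(T) = (53 + T)/(225 + T) (P(T) = (T + 53)/(T + 225) = (53 + T)/(225 + T))
-P(4 - 3*(-2))² = -((53 + (4 - 3*(-2)))/(225 + (4 - 3*(-2))))² = -((53 + (4 + 6))/(225 + (4 + 6)))² = -((53 + 10)/(225 + 10))² = -(63/235)² = -1*3969/55225 = -3969/55225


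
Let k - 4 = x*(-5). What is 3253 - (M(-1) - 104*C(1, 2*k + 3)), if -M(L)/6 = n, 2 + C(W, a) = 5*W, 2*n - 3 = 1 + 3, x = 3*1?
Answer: 3586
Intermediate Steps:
x = 3
k = -11 (k = 4 + 3*(-5) = 4 - 15 = -11)
n = 7/2 (n = 3/2 + (1 + 3)/2 = 3/2 + (½)*4 = 3/2 + 2 = 7/2 ≈ 3.5000)
C(W, a) = -2 + 5*W
M(L) = -21 (M(L) = -6*7/2 = -21)
3253 - (M(-1) - 104*C(1, 2*k + 3)) = 3253 - (-21 - 104*(-2 + 5*1)) = 3253 - (-21 - 104*(-2 + 5)) = 3253 - (-21 - 104*3) = 3253 - (-21 - 312) = 3253 - 1*(-333) = 3253 + 333 = 3586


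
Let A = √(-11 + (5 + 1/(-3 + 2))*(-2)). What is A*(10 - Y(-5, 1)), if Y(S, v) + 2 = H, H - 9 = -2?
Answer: 5*I*√19 ≈ 21.794*I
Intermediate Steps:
H = 7 (H = 9 - 2 = 7)
Y(S, v) = 5 (Y(S, v) = -2 + 7 = 5)
A = I*√19 (A = √(-11 + (5 + 1/(-1))*(-2)) = √(-11 + (5 - 1)*(-2)) = √(-11 + 4*(-2)) = √(-11 - 8) = √(-19) = I*√19 ≈ 4.3589*I)
A*(10 - Y(-5, 1)) = (I*√19)*(10 - 1*5) = (I*√19)*(10 - 5) = (I*√19)*5 = 5*I*√19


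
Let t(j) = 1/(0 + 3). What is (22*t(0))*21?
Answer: 154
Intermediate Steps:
t(j) = ⅓ (t(j) = 1/3 = ⅓)
(22*t(0))*21 = (22*(⅓))*21 = (22/3)*21 = 154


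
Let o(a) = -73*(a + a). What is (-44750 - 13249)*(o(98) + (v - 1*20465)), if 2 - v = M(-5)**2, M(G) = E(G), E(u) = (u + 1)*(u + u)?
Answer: 2109481629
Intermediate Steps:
E(u) = 2*u*(1 + u) (E(u) = (1 + u)*(2*u) = 2*u*(1 + u))
o(a) = -146*a
M(G) = 2*G*(1 + G)
v = -1598 (v = 2 - (2*(-5)*(1 - 5))**2 = 2 - (2*(-5)*(-4))**2 = 2 - 1*40**2 = 2 - 1*1600 = 2 - 1600 = -1598)
(-44750 - 13249)*(o(98) + (v - 1*20465)) = (-44750 - 13249)*(-146*98 + (-1598 - 1*20465)) = -57999*(-14308 + (-1598 - 20465)) = -57999*(-14308 - 22063) = -57999*(-36371) = 2109481629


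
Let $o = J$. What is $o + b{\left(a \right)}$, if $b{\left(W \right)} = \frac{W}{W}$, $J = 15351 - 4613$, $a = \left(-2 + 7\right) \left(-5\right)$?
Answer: $10739$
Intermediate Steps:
$a = -25$ ($a = 5 \left(-5\right) = -25$)
$J = 10738$
$b{\left(W \right)} = 1$
$o = 10738$
$o + b{\left(a \right)} = 10738 + 1 = 10739$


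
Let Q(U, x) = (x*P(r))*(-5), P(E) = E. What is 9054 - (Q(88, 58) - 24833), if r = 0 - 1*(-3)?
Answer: 34757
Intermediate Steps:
r = 3 (r = 0 + 3 = 3)
Q(U, x) = -15*x (Q(U, x) = (x*3)*(-5) = (3*x)*(-5) = -15*x)
9054 - (Q(88, 58) - 24833) = 9054 - (-15*58 - 24833) = 9054 - (-870 - 24833) = 9054 - 1*(-25703) = 9054 + 25703 = 34757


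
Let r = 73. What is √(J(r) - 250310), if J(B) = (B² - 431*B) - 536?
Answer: 2*I*√69245 ≈ 526.29*I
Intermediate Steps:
J(B) = -536 + B² - 431*B
√(J(r) - 250310) = √((-536 + 73² - 431*73) - 250310) = √((-536 + 5329 - 31463) - 250310) = √(-26670 - 250310) = √(-276980) = 2*I*√69245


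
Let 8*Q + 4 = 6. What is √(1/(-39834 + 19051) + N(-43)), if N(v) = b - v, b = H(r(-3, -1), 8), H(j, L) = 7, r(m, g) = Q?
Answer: 9*√266625107/20783 ≈ 7.0711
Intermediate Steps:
Q = ¼ (Q = -½ + (⅛)*6 = -½ + ¾ = ¼ ≈ 0.25000)
r(m, g) = ¼
b = 7
N(v) = 7 - v
√(1/(-39834 + 19051) + N(-43)) = √(1/(-39834 + 19051) + (7 - 1*(-43))) = √(1/(-20783) + (7 + 43)) = √(-1/20783 + 50) = √(1039149/20783) = 9*√266625107/20783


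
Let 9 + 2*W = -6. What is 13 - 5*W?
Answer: 101/2 ≈ 50.500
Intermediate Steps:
W = -15/2 (W = -9/2 + (½)*(-6) = -9/2 - 3 = -15/2 ≈ -7.5000)
13 - 5*W = 13 - 5*(-15/2) = 13 + 75/2 = 101/2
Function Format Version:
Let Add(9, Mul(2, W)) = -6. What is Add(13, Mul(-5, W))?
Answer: Rational(101, 2) ≈ 50.500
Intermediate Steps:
W = Rational(-15, 2) (W = Add(Rational(-9, 2), Mul(Rational(1, 2), -6)) = Add(Rational(-9, 2), -3) = Rational(-15, 2) ≈ -7.5000)
Add(13, Mul(-5, W)) = Add(13, Mul(-5, Rational(-15, 2))) = Add(13, Rational(75, 2)) = Rational(101, 2)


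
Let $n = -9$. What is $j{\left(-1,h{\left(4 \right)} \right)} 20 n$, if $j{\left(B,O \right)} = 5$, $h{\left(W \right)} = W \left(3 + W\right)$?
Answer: $-900$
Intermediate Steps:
$j{\left(-1,h{\left(4 \right)} \right)} 20 n = 5 \cdot 20 \left(-9\right) = 100 \left(-9\right) = -900$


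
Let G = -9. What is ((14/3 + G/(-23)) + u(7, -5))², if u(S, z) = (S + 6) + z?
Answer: 811801/4761 ≈ 170.51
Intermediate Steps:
u(S, z) = 6 + S + z (u(S, z) = (6 + S) + z = 6 + S + z)
((14/3 + G/(-23)) + u(7, -5))² = ((14/3 - 9/(-23)) + (6 + 7 - 5))² = ((14*(⅓) - 9*(-1/23)) + 8)² = ((14/3 + 9/23) + 8)² = (349/69 + 8)² = (901/69)² = 811801/4761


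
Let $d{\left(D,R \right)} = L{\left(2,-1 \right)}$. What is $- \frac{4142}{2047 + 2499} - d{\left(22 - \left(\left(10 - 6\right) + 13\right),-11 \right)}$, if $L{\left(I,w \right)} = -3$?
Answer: $\frac{4748}{2273} \approx 2.0889$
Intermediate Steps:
$d{\left(D,R \right)} = -3$
$- \frac{4142}{2047 + 2499} - d{\left(22 - \left(\left(10 - 6\right) + 13\right),-11 \right)} = - \frac{4142}{2047 + 2499} - -3 = - \frac{4142}{4546} + 3 = \left(-4142\right) \frac{1}{4546} + 3 = - \frac{2071}{2273} + 3 = \frac{4748}{2273}$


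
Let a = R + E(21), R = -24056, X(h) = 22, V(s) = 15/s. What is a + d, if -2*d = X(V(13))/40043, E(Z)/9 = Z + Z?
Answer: -948138165/40043 ≈ -23678.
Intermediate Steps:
E(Z) = 18*Z (E(Z) = 9*(Z + Z) = 9*(2*Z) = 18*Z)
a = -23678 (a = -24056 + 18*21 = -24056 + 378 = -23678)
d = -11/40043 ≈ -0.00027470
a + d = -23678 - 11/40043 = -948138165/40043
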